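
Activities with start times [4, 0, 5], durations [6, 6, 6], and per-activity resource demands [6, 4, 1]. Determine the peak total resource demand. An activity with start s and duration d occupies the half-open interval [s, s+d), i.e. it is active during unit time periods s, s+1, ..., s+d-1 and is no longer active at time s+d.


Each activity i is active on [start_i, start_i + duration_i).
Compute total resource usage per time slot:
  t=0: active resources = [4], total = 4
  t=1: active resources = [4], total = 4
  t=2: active resources = [4], total = 4
  t=3: active resources = [4], total = 4
  t=4: active resources = [6, 4], total = 10
  t=5: active resources = [6, 4, 1], total = 11
  t=6: active resources = [6, 1], total = 7
  t=7: active resources = [6, 1], total = 7
  t=8: active resources = [6, 1], total = 7
  t=9: active resources = [6, 1], total = 7
  t=10: active resources = [1], total = 1
Peak resource demand = 11

11


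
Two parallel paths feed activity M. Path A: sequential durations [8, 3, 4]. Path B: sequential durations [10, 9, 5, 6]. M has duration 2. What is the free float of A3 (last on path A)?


ES(A3) = sum of predecessors on chain A = 11
EF(A3) = ES + duration = 11 + 4 = 15
Successor of A3 is M. ES(M) = max(sum(A), sum(B)) = max(15, 30) = 30
Free float = ES(successor) - EF(current) = 30 - 15 = 15

15


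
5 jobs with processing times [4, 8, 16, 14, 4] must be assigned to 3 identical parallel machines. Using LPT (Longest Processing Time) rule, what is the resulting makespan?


Sort jobs in decreasing order (LPT): [16, 14, 8, 4, 4]
Assign each job to the least loaded machine:
  Machine 1: jobs [16], load = 16
  Machine 2: jobs [14], load = 14
  Machine 3: jobs [8, 4, 4], load = 16
Makespan = max load = 16

16


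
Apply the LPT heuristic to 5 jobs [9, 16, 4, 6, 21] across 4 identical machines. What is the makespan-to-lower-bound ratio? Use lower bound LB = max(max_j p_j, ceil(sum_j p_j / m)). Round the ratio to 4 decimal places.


LPT order: [21, 16, 9, 6, 4]
Machine loads after assignment: [21, 16, 9, 10]
LPT makespan = 21
Lower bound = max(max_job, ceil(total/4)) = max(21, 14) = 21
Ratio = 21 / 21 = 1.0

1.0


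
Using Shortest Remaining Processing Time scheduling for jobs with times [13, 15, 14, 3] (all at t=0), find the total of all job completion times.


Since all jobs arrive at t=0, SRPT equals SPT ordering.
SPT order: [3, 13, 14, 15]
Completion times:
  Job 1: p=3, C=3
  Job 2: p=13, C=16
  Job 3: p=14, C=30
  Job 4: p=15, C=45
Total completion time = 3 + 16 + 30 + 45 = 94

94


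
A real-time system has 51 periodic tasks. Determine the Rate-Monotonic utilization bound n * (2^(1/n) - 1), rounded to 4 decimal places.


Compute 2^(1/51) = 1.0136839003
Subtract 1: 1.0136839003 - 1 = 0.0136839003
Multiply by n: 51 * 0.0136839003 = 0.6978789153
Round to 4 dp: 0.6979

0.6979


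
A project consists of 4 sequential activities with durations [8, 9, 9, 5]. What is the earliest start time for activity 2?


Activity 2 starts after activities 1 through 1 complete.
Predecessor durations: [8]
ES = 8 = 8

8


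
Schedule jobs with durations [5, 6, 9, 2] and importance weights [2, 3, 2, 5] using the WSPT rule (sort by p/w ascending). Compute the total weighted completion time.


Compute p/w ratios and sort ascending (WSPT): [(2, 5), (6, 3), (5, 2), (9, 2)]
Compute weighted completion times:
  Job (p=2,w=5): C=2, w*C=5*2=10
  Job (p=6,w=3): C=8, w*C=3*8=24
  Job (p=5,w=2): C=13, w*C=2*13=26
  Job (p=9,w=2): C=22, w*C=2*22=44
Total weighted completion time = 104

104


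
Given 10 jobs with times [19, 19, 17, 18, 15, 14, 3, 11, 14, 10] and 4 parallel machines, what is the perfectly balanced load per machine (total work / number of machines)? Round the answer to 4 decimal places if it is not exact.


Total processing time = 19 + 19 + 17 + 18 + 15 + 14 + 3 + 11 + 14 + 10 = 140
Number of machines = 4
Ideal balanced load = 140 / 4 = 35.0

35.0


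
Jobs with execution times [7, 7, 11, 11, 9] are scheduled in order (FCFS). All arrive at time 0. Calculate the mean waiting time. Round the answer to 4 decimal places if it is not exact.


FCFS order (as given): [7, 7, 11, 11, 9]
Waiting times:
  Job 1: wait = 0
  Job 2: wait = 7
  Job 3: wait = 14
  Job 4: wait = 25
  Job 5: wait = 36
Sum of waiting times = 82
Average waiting time = 82/5 = 16.4

16.4


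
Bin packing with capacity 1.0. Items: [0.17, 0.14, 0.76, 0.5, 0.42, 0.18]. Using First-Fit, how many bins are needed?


Place items sequentially using First-Fit:
  Item 0.17 -> new Bin 1
  Item 0.14 -> Bin 1 (now 0.31)
  Item 0.76 -> new Bin 2
  Item 0.5 -> Bin 1 (now 0.81)
  Item 0.42 -> new Bin 3
  Item 0.18 -> Bin 1 (now 0.99)
Total bins used = 3

3


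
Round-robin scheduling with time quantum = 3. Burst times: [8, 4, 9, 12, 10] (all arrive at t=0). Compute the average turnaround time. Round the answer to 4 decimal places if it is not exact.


Time quantum = 3
Execution trace:
  J1 runs 3 units, time = 3
  J2 runs 3 units, time = 6
  J3 runs 3 units, time = 9
  J4 runs 3 units, time = 12
  J5 runs 3 units, time = 15
  J1 runs 3 units, time = 18
  J2 runs 1 units, time = 19
  J3 runs 3 units, time = 22
  J4 runs 3 units, time = 25
  J5 runs 3 units, time = 28
  J1 runs 2 units, time = 30
  J3 runs 3 units, time = 33
  J4 runs 3 units, time = 36
  J5 runs 3 units, time = 39
  J4 runs 3 units, time = 42
  J5 runs 1 units, time = 43
Finish times: [30, 19, 33, 42, 43]
Average turnaround = 167/5 = 33.4

33.4


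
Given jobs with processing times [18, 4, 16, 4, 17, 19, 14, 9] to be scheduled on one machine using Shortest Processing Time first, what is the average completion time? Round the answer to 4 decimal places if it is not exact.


Sort jobs by processing time (SPT order): [4, 4, 9, 14, 16, 17, 18, 19]
Compute completion times sequentially:
  Job 1: processing = 4, completes at 4
  Job 2: processing = 4, completes at 8
  Job 3: processing = 9, completes at 17
  Job 4: processing = 14, completes at 31
  Job 5: processing = 16, completes at 47
  Job 6: processing = 17, completes at 64
  Job 7: processing = 18, completes at 82
  Job 8: processing = 19, completes at 101
Sum of completion times = 354
Average completion time = 354/8 = 44.25

44.25


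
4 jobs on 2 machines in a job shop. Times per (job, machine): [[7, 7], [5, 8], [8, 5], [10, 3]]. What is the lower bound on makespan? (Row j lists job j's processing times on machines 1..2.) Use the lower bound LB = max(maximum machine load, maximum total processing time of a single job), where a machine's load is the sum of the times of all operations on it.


Machine loads:
  Machine 1: 7 + 5 + 8 + 10 = 30
  Machine 2: 7 + 8 + 5 + 3 = 23
Max machine load = 30
Job totals:
  Job 1: 14
  Job 2: 13
  Job 3: 13
  Job 4: 13
Max job total = 14
Lower bound = max(30, 14) = 30

30


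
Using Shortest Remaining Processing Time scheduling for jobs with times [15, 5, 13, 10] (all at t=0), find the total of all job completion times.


Since all jobs arrive at t=0, SRPT equals SPT ordering.
SPT order: [5, 10, 13, 15]
Completion times:
  Job 1: p=5, C=5
  Job 2: p=10, C=15
  Job 3: p=13, C=28
  Job 4: p=15, C=43
Total completion time = 5 + 15 + 28 + 43 = 91

91


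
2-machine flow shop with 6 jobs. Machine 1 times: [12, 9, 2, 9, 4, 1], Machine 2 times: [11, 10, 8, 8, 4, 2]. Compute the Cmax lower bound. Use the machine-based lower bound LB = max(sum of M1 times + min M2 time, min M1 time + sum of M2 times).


LB1 = sum(M1 times) + min(M2 times) = 37 + 2 = 39
LB2 = min(M1 times) + sum(M2 times) = 1 + 43 = 44
Lower bound = max(LB1, LB2) = max(39, 44) = 44

44


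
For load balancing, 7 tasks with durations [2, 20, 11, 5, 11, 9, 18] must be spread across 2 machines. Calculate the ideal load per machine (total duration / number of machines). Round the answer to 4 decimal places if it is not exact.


Total processing time = 2 + 20 + 11 + 5 + 11 + 9 + 18 = 76
Number of machines = 2
Ideal balanced load = 76 / 2 = 38.0

38.0


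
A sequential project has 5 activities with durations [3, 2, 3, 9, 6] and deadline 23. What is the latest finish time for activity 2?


LF(activity 2) = deadline - sum of successor durations
Successors: activities 3 through 5 with durations [3, 9, 6]
Sum of successor durations = 18
LF = 23 - 18 = 5

5


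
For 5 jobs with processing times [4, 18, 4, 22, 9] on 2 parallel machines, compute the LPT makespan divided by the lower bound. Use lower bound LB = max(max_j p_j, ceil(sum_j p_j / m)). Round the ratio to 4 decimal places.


LPT order: [22, 18, 9, 4, 4]
Machine loads after assignment: [30, 27]
LPT makespan = 30
Lower bound = max(max_job, ceil(total/2)) = max(22, 29) = 29
Ratio = 30 / 29 = 1.0345

1.0345


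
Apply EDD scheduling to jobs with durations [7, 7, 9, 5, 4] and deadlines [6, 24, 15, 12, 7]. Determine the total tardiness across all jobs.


Sort by due date (EDD order): [(7, 6), (4, 7), (5, 12), (9, 15), (7, 24)]
Compute completion times and tardiness:
  Job 1: p=7, d=6, C=7, tardiness=max(0,7-6)=1
  Job 2: p=4, d=7, C=11, tardiness=max(0,11-7)=4
  Job 3: p=5, d=12, C=16, tardiness=max(0,16-12)=4
  Job 4: p=9, d=15, C=25, tardiness=max(0,25-15)=10
  Job 5: p=7, d=24, C=32, tardiness=max(0,32-24)=8
Total tardiness = 27

27


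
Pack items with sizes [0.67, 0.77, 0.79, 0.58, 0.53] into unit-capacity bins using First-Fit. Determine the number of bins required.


Place items sequentially using First-Fit:
  Item 0.67 -> new Bin 1
  Item 0.77 -> new Bin 2
  Item 0.79 -> new Bin 3
  Item 0.58 -> new Bin 4
  Item 0.53 -> new Bin 5
Total bins used = 5

5


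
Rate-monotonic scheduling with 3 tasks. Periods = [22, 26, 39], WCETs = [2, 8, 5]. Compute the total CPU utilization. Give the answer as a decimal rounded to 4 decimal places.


Compute individual utilizations (exact fractions):
  Task 1: C/T = 2/22 = 1/11 (approx. 0.0909)
  Task 2: C/T = 8/26 = 4/13 (approx. 0.3077)
  Task 3: C/T = 5/39 (approx. 0.1282)
Total utilization U = 1/11 + 4/13 + 5/39 = 226/429
Rounded to 4 decimal places: U = 0.5268
RM (Liu & Layland) bound for 3 tasks = 0.779763; compare with U = 226/429 (approx. 0.526807)
U <= bound, so schedulable by RM sufficient condition.

0.5268


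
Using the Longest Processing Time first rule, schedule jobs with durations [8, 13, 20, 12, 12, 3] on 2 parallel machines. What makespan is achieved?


Sort jobs in decreasing order (LPT): [20, 13, 12, 12, 8, 3]
Assign each job to the least loaded machine:
  Machine 1: jobs [20, 12, 3], load = 35
  Machine 2: jobs [13, 12, 8], load = 33
Makespan = max load = 35

35


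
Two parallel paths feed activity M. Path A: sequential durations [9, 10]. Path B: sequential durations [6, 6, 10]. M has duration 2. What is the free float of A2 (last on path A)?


ES(A2) = sum of predecessors on chain A = 9
EF(A2) = ES + duration = 9 + 10 = 19
Successor of A2 is M. ES(M) = max(sum(A), sum(B)) = max(19, 22) = 22
Free float = ES(successor) - EF(current) = 22 - 19 = 3

3


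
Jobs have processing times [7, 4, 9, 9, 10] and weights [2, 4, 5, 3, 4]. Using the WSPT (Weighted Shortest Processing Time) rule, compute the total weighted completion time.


Compute p/w ratios and sort ascending (WSPT): [(4, 4), (9, 5), (10, 4), (9, 3), (7, 2)]
Compute weighted completion times:
  Job (p=4,w=4): C=4, w*C=4*4=16
  Job (p=9,w=5): C=13, w*C=5*13=65
  Job (p=10,w=4): C=23, w*C=4*23=92
  Job (p=9,w=3): C=32, w*C=3*32=96
  Job (p=7,w=2): C=39, w*C=2*39=78
Total weighted completion time = 347

347


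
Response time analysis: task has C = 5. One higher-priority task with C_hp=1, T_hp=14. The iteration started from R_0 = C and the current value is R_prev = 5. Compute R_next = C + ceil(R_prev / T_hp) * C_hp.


R_next = C + ceil(R_prev / T_hp) * C_hp
ceil(5 / 14) = ceil(0.3571) = 1
Interference = 1 * 1 = 1
R_next = 5 + 1 = 6

6


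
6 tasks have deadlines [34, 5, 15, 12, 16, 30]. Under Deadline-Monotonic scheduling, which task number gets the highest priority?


Sort tasks by relative deadline (ascending):
  Task 2: deadline = 5
  Task 4: deadline = 12
  Task 3: deadline = 15
  Task 5: deadline = 16
  Task 6: deadline = 30
  Task 1: deadline = 34
Priority order (highest first): [2, 4, 3, 5, 6, 1]
Highest priority task = 2

2


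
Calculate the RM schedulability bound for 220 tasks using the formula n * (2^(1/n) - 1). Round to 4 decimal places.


Compute 2^(1/220) = 1.0031556376
Subtract 1: 1.0031556376 - 1 = 0.0031556376
Multiply by n: 220 * 0.0031556376 = 0.6942402720
Round to 4 dp: 0.6942

0.6942


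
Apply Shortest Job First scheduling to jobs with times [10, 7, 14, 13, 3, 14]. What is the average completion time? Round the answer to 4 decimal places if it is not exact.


SJF order (ascending): [3, 7, 10, 13, 14, 14]
Completion times:
  Job 1: burst=3, C=3
  Job 2: burst=7, C=10
  Job 3: burst=10, C=20
  Job 4: burst=13, C=33
  Job 5: burst=14, C=47
  Job 6: burst=14, C=61
Average completion = 174/6 = 29.0

29.0


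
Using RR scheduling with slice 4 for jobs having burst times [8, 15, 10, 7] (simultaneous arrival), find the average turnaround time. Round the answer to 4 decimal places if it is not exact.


Time quantum = 4
Execution trace:
  J1 runs 4 units, time = 4
  J2 runs 4 units, time = 8
  J3 runs 4 units, time = 12
  J4 runs 4 units, time = 16
  J1 runs 4 units, time = 20
  J2 runs 4 units, time = 24
  J3 runs 4 units, time = 28
  J4 runs 3 units, time = 31
  J2 runs 4 units, time = 35
  J3 runs 2 units, time = 37
  J2 runs 3 units, time = 40
Finish times: [20, 40, 37, 31]
Average turnaround = 128/4 = 32.0

32.0


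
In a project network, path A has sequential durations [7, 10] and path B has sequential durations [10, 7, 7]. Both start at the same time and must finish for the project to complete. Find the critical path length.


Path A total = 7 + 10 = 17
Path B total = 10 + 7 + 7 = 24
Critical path = longest path = max(17, 24) = 24

24


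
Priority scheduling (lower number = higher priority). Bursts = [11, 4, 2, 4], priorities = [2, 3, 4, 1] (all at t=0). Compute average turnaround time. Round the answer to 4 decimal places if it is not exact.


Sort by priority (ascending = highest first):
Order: [(1, 4), (2, 11), (3, 4), (4, 2)]
Completion times:
  Priority 1, burst=4, C=4
  Priority 2, burst=11, C=15
  Priority 3, burst=4, C=19
  Priority 4, burst=2, C=21
Average turnaround = 59/4 = 14.75

14.75


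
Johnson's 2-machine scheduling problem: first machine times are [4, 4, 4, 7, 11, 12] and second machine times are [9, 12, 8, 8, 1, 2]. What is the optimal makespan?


Apply Johnson's rule:
  Group 1 (a <= b): [(1, 4, 9), (2, 4, 12), (3, 4, 8), (4, 7, 8)]
  Group 2 (a > b): [(6, 12, 2), (5, 11, 1)]
Optimal job order: [1, 2, 3, 4, 6, 5]
Schedule:
  Job 1: M1 done at 4, M2 done at 13
  Job 2: M1 done at 8, M2 done at 25
  Job 3: M1 done at 12, M2 done at 33
  Job 4: M1 done at 19, M2 done at 41
  Job 6: M1 done at 31, M2 done at 43
  Job 5: M1 done at 42, M2 done at 44
Makespan = 44

44


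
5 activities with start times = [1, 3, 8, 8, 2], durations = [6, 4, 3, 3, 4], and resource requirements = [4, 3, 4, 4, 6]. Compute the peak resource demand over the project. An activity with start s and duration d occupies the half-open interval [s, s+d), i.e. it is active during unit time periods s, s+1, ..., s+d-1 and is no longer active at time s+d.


Each activity i is active on [start_i, start_i + duration_i).
Compute total resource usage per time slot:
  t=0: active resources = [], total = 0
  t=1: active resources = [4], total = 4
  t=2: active resources = [4, 6], total = 10
  t=3: active resources = [4, 3, 6], total = 13
  t=4: active resources = [4, 3, 6], total = 13
  t=5: active resources = [4, 3, 6], total = 13
  t=6: active resources = [4, 3], total = 7
  t=7: active resources = [], total = 0
  t=8: active resources = [4, 4], total = 8
  t=9: active resources = [4, 4], total = 8
  t=10: active resources = [4, 4], total = 8
Peak resource demand = 13

13


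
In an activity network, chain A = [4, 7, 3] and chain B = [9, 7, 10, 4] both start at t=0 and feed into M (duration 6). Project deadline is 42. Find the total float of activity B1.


Forward pass: ES(B1) = sum of predecessors on chain B = 0
EF = ES + duration = 0 + 9 = 9
Backward pass: LF(M) = deadline = 42; LS(M) = 42 - 6 = 36
LF(B1) = LS(M) - sum(successors on chain B) = 36 - 21 = 15
LS = LF - duration = 15 - 9 = 6
Total float = LS - ES = 6 - 0 = 6

6


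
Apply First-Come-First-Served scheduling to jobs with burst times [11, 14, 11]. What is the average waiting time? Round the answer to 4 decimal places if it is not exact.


FCFS order (as given): [11, 14, 11]
Waiting times:
  Job 1: wait = 0
  Job 2: wait = 11
  Job 3: wait = 25
Sum of waiting times = 36
Average waiting time = 36/3 = 12.0

12.0


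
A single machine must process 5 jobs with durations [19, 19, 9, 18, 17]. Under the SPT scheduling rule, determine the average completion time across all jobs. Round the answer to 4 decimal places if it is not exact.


Sort jobs by processing time (SPT order): [9, 17, 18, 19, 19]
Compute completion times sequentially:
  Job 1: processing = 9, completes at 9
  Job 2: processing = 17, completes at 26
  Job 3: processing = 18, completes at 44
  Job 4: processing = 19, completes at 63
  Job 5: processing = 19, completes at 82
Sum of completion times = 224
Average completion time = 224/5 = 44.8

44.8


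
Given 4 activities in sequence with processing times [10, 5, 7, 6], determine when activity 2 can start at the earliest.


Activity 2 starts after activities 1 through 1 complete.
Predecessor durations: [10]
ES = 10 = 10

10


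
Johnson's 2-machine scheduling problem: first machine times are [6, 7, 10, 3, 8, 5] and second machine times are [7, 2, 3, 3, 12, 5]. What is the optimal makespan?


Apply Johnson's rule:
  Group 1 (a <= b): [(4, 3, 3), (6, 5, 5), (1, 6, 7), (5, 8, 12)]
  Group 2 (a > b): [(3, 10, 3), (2, 7, 2)]
Optimal job order: [4, 6, 1, 5, 3, 2]
Schedule:
  Job 4: M1 done at 3, M2 done at 6
  Job 6: M1 done at 8, M2 done at 13
  Job 1: M1 done at 14, M2 done at 21
  Job 5: M1 done at 22, M2 done at 34
  Job 3: M1 done at 32, M2 done at 37
  Job 2: M1 done at 39, M2 done at 41
Makespan = 41

41


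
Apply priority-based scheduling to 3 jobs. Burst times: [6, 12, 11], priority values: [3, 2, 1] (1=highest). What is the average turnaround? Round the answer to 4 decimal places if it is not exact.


Sort by priority (ascending = highest first):
Order: [(1, 11), (2, 12), (3, 6)]
Completion times:
  Priority 1, burst=11, C=11
  Priority 2, burst=12, C=23
  Priority 3, burst=6, C=29
Average turnaround = 63/3 = 21.0

21.0


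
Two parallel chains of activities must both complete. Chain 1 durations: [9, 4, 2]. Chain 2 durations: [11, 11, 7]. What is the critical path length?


Path A total = 9 + 4 + 2 = 15
Path B total = 11 + 11 + 7 = 29
Critical path = longest path = max(15, 29) = 29

29


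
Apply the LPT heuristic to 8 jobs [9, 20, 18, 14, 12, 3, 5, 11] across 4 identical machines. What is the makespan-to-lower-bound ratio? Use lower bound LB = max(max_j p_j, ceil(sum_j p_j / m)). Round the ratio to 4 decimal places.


LPT order: [20, 18, 14, 12, 11, 9, 5, 3]
Machine loads after assignment: [23, 23, 23, 23]
LPT makespan = 23
Lower bound = max(max_job, ceil(total/4)) = max(20, 23) = 23
Ratio = 23 / 23 = 1.0

1.0


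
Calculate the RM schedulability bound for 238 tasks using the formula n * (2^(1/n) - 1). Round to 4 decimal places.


Compute 2^(1/238) = 1.0029166282
Subtract 1: 1.0029166282 - 1 = 0.0029166282
Multiply by n: 238 * 0.0029166282 = 0.6941575116
Round to 4 dp: 0.6942

0.6942


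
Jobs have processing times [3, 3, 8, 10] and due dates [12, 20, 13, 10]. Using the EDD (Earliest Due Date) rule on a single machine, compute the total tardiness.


Sort by due date (EDD order): [(10, 10), (3, 12), (8, 13), (3, 20)]
Compute completion times and tardiness:
  Job 1: p=10, d=10, C=10, tardiness=max(0,10-10)=0
  Job 2: p=3, d=12, C=13, tardiness=max(0,13-12)=1
  Job 3: p=8, d=13, C=21, tardiness=max(0,21-13)=8
  Job 4: p=3, d=20, C=24, tardiness=max(0,24-20)=4
Total tardiness = 13

13


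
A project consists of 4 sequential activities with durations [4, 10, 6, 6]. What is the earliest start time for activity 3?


Activity 3 starts after activities 1 through 2 complete.
Predecessor durations: [4, 10]
ES = 4 + 10 = 14

14


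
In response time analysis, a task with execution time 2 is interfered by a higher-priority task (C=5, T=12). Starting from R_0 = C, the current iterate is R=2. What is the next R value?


R_next = C + ceil(R_prev / T_hp) * C_hp
ceil(2 / 12) = ceil(0.1667) = 1
Interference = 1 * 5 = 5
R_next = 2 + 5 = 7

7


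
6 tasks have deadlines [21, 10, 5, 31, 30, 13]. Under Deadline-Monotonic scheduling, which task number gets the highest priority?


Sort tasks by relative deadline (ascending):
  Task 3: deadline = 5
  Task 2: deadline = 10
  Task 6: deadline = 13
  Task 1: deadline = 21
  Task 5: deadline = 30
  Task 4: deadline = 31
Priority order (highest first): [3, 2, 6, 1, 5, 4]
Highest priority task = 3

3


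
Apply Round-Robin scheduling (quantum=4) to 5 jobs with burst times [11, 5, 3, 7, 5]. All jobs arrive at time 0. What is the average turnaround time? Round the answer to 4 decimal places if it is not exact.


Time quantum = 4
Execution trace:
  J1 runs 4 units, time = 4
  J2 runs 4 units, time = 8
  J3 runs 3 units, time = 11
  J4 runs 4 units, time = 15
  J5 runs 4 units, time = 19
  J1 runs 4 units, time = 23
  J2 runs 1 units, time = 24
  J4 runs 3 units, time = 27
  J5 runs 1 units, time = 28
  J1 runs 3 units, time = 31
Finish times: [31, 24, 11, 27, 28]
Average turnaround = 121/5 = 24.2

24.2


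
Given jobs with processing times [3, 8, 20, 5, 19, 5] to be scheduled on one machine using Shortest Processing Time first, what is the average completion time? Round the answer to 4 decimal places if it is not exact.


Sort jobs by processing time (SPT order): [3, 5, 5, 8, 19, 20]
Compute completion times sequentially:
  Job 1: processing = 3, completes at 3
  Job 2: processing = 5, completes at 8
  Job 3: processing = 5, completes at 13
  Job 4: processing = 8, completes at 21
  Job 5: processing = 19, completes at 40
  Job 6: processing = 20, completes at 60
Sum of completion times = 145
Average completion time = 145/6 = 24.1667

24.1667


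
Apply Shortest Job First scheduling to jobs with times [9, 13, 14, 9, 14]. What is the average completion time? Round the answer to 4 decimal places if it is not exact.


SJF order (ascending): [9, 9, 13, 14, 14]
Completion times:
  Job 1: burst=9, C=9
  Job 2: burst=9, C=18
  Job 3: burst=13, C=31
  Job 4: burst=14, C=45
  Job 5: burst=14, C=59
Average completion = 162/5 = 32.4

32.4


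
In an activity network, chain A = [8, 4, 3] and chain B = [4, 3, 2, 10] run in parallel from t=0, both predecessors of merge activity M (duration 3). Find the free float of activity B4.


ES(B4) = sum of predecessors on chain B = 9
EF(B4) = ES + duration = 9 + 10 = 19
Successor of B4 is M. ES(M) = max(sum(A), sum(B)) = max(15, 19) = 19
Free float = ES(successor) - EF(current) = 19 - 19 = 0

0


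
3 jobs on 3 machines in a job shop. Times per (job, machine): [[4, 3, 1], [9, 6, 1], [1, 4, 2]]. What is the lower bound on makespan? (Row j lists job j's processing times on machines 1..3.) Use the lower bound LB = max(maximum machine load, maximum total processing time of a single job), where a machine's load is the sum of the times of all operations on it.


Machine loads:
  Machine 1: 4 + 9 + 1 = 14
  Machine 2: 3 + 6 + 4 = 13
  Machine 3: 1 + 1 + 2 = 4
Max machine load = 14
Job totals:
  Job 1: 8
  Job 2: 16
  Job 3: 7
Max job total = 16
Lower bound = max(14, 16) = 16

16


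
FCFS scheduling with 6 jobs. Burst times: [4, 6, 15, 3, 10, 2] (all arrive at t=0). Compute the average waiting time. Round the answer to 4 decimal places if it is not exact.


FCFS order (as given): [4, 6, 15, 3, 10, 2]
Waiting times:
  Job 1: wait = 0
  Job 2: wait = 4
  Job 3: wait = 10
  Job 4: wait = 25
  Job 5: wait = 28
  Job 6: wait = 38
Sum of waiting times = 105
Average waiting time = 105/6 = 17.5

17.5


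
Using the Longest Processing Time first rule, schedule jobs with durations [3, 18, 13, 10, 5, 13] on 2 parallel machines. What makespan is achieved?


Sort jobs in decreasing order (LPT): [18, 13, 13, 10, 5, 3]
Assign each job to the least loaded machine:
  Machine 1: jobs [18, 10, 3], load = 31
  Machine 2: jobs [13, 13, 5], load = 31
Makespan = max load = 31

31


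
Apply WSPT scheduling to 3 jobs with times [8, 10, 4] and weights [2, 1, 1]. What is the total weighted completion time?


Compute p/w ratios and sort ascending (WSPT): [(8, 2), (4, 1), (10, 1)]
Compute weighted completion times:
  Job (p=8,w=2): C=8, w*C=2*8=16
  Job (p=4,w=1): C=12, w*C=1*12=12
  Job (p=10,w=1): C=22, w*C=1*22=22
Total weighted completion time = 50

50


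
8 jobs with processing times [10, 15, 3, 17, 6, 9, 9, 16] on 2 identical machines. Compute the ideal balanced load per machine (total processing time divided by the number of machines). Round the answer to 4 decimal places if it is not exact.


Total processing time = 10 + 15 + 3 + 17 + 6 + 9 + 9 + 16 = 85
Number of machines = 2
Ideal balanced load = 85 / 2 = 42.5

42.5


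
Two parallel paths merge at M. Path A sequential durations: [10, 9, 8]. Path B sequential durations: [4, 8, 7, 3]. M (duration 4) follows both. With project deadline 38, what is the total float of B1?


Forward pass: ES(B1) = sum of predecessors on chain B = 0
EF = ES + duration = 0 + 4 = 4
Backward pass: LF(M) = deadline = 38; LS(M) = 38 - 4 = 34
LF(B1) = LS(M) - sum(successors on chain B) = 34 - 18 = 16
LS = LF - duration = 16 - 4 = 12
Total float = LS - ES = 12 - 0 = 12

12


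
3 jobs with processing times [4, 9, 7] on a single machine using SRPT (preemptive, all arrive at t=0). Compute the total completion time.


Since all jobs arrive at t=0, SRPT equals SPT ordering.
SPT order: [4, 7, 9]
Completion times:
  Job 1: p=4, C=4
  Job 2: p=7, C=11
  Job 3: p=9, C=20
Total completion time = 4 + 11 + 20 = 35

35


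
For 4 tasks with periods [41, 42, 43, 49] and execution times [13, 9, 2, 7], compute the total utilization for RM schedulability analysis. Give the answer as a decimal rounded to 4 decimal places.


Compute individual utilizations (exact fractions):
  Task 1: C/T = 13/41 (approx. 0.3171)
  Task 2: C/T = 9/42 = 3/14 (approx. 0.2143)
  Task 3: C/T = 2/43 (approx. 0.0465)
  Task 4: C/T = 7/49 = 1/7 (approx. 0.1429)
Total utilization U = 13/41 + 3/14 + 2/43 + 1/7 = 17789/24682
Rounded to 4 decimal places: U = 0.7207
RM (Liu & Layland) bound for 4 tasks = 0.756828; compare with U = 17789/24682 (approx. 0.720728)
U <= bound, so schedulable by RM sufficient condition.

0.7207


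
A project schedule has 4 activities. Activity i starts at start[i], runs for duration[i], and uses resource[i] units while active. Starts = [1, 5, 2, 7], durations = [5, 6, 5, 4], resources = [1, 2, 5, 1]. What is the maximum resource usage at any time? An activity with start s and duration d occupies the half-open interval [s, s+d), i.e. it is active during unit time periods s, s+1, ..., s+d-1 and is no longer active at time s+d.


Each activity i is active on [start_i, start_i + duration_i).
Compute total resource usage per time slot:
  t=0: active resources = [], total = 0
  t=1: active resources = [1], total = 1
  t=2: active resources = [1, 5], total = 6
  t=3: active resources = [1, 5], total = 6
  t=4: active resources = [1, 5], total = 6
  t=5: active resources = [1, 2, 5], total = 8
  t=6: active resources = [2, 5], total = 7
  t=7: active resources = [2, 1], total = 3
  t=8: active resources = [2, 1], total = 3
  t=9: active resources = [2, 1], total = 3
  t=10: active resources = [2, 1], total = 3
Peak resource demand = 8

8


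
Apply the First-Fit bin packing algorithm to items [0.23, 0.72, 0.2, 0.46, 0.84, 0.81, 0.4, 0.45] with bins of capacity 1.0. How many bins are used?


Place items sequentially using First-Fit:
  Item 0.23 -> new Bin 1
  Item 0.72 -> Bin 1 (now 0.95)
  Item 0.2 -> new Bin 2
  Item 0.46 -> Bin 2 (now 0.66)
  Item 0.84 -> new Bin 3
  Item 0.81 -> new Bin 4
  Item 0.4 -> new Bin 5
  Item 0.45 -> Bin 5 (now 0.85)
Total bins used = 5

5


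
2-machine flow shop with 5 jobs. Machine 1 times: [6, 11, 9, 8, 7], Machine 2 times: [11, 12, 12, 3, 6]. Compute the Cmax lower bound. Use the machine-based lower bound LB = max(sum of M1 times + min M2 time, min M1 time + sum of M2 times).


LB1 = sum(M1 times) + min(M2 times) = 41 + 3 = 44
LB2 = min(M1 times) + sum(M2 times) = 6 + 44 = 50
Lower bound = max(LB1, LB2) = max(44, 50) = 50

50


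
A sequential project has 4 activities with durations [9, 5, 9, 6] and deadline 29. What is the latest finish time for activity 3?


LF(activity 3) = deadline - sum of successor durations
Successors: activities 4 through 4 with durations [6]
Sum of successor durations = 6
LF = 29 - 6 = 23

23


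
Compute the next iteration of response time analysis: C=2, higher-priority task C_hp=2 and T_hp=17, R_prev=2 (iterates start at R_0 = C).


R_next = C + ceil(R_prev / T_hp) * C_hp
ceil(2 / 17) = ceil(0.1176) = 1
Interference = 1 * 2 = 2
R_next = 2 + 2 = 4

4


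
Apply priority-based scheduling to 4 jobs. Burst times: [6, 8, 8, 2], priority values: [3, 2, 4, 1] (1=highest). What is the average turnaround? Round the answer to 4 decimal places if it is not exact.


Sort by priority (ascending = highest first):
Order: [(1, 2), (2, 8), (3, 6), (4, 8)]
Completion times:
  Priority 1, burst=2, C=2
  Priority 2, burst=8, C=10
  Priority 3, burst=6, C=16
  Priority 4, burst=8, C=24
Average turnaround = 52/4 = 13.0

13.0


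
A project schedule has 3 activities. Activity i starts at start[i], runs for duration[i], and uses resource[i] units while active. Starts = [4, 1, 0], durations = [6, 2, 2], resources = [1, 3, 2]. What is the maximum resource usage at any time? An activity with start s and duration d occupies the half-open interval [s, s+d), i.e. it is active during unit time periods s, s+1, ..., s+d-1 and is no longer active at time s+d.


Each activity i is active on [start_i, start_i + duration_i).
Compute total resource usage per time slot:
  t=0: active resources = [2], total = 2
  t=1: active resources = [3, 2], total = 5
  t=2: active resources = [3], total = 3
  t=3: active resources = [], total = 0
  t=4: active resources = [1], total = 1
  t=5: active resources = [1], total = 1
  t=6: active resources = [1], total = 1
  t=7: active resources = [1], total = 1
  t=8: active resources = [1], total = 1
  t=9: active resources = [1], total = 1
Peak resource demand = 5

5


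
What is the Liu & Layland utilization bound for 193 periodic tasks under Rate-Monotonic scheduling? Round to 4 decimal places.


Compute 2^(1/193) = 1.0035978931
Subtract 1: 1.0035978931 - 1 = 0.0035978931
Multiply by n: 193 * 0.0035978931 = 0.6943933683
Round to 4 dp: 0.6944

0.6944


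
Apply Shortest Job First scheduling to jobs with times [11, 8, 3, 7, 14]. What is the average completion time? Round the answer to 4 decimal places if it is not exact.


SJF order (ascending): [3, 7, 8, 11, 14]
Completion times:
  Job 1: burst=3, C=3
  Job 2: burst=7, C=10
  Job 3: burst=8, C=18
  Job 4: burst=11, C=29
  Job 5: burst=14, C=43
Average completion = 103/5 = 20.6

20.6


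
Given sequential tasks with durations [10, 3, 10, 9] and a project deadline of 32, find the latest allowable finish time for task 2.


LF(activity 2) = deadline - sum of successor durations
Successors: activities 3 through 4 with durations [10, 9]
Sum of successor durations = 19
LF = 32 - 19 = 13

13


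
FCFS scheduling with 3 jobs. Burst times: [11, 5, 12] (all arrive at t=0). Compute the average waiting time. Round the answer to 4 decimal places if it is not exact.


FCFS order (as given): [11, 5, 12]
Waiting times:
  Job 1: wait = 0
  Job 2: wait = 11
  Job 3: wait = 16
Sum of waiting times = 27
Average waiting time = 27/3 = 9.0

9.0


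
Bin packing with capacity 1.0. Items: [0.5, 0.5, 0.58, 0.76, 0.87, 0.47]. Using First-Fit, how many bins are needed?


Place items sequentially using First-Fit:
  Item 0.5 -> new Bin 1
  Item 0.5 -> Bin 1 (now 1.0)
  Item 0.58 -> new Bin 2
  Item 0.76 -> new Bin 3
  Item 0.87 -> new Bin 4
  Item 0.47 -> new Bin 5
Total bins used = 5

5


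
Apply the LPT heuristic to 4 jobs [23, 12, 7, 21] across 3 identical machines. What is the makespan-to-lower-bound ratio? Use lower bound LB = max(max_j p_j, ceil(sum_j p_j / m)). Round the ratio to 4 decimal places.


LPT order: [23, 21, 12, 7]
Machine loads after assignment: [23, 21, 19]
LPT makespan = 23
Lower bound = max(max_job, ceil(total/3)) = max(23, 21) = 23
Ratio = 23 / 23 = 1.0

1.0


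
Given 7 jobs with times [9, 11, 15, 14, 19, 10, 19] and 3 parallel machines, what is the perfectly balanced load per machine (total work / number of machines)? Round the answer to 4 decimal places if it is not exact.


Total processing time = 9 + 11 + 15 + 14 + 19 + 10 + 19 = 97
Number of machines = 3
Ideal balanced load = 97 / 3 = 32.3333

32.3333


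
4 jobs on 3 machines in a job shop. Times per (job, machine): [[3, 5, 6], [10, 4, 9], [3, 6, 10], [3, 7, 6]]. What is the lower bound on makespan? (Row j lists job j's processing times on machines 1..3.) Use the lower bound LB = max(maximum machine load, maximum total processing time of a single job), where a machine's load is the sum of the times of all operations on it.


Machine loads:
  Machine 1: 3 + 10 + 3 + 3 = 19
  Machine 2: 5 + 4 + 6 + 7 = 22
  Machine 3: 6 + 9 + 10 + 6 = 31
Max machine load = 31
Job totals:
  Job 1: 14
  Job 2: 23
  Job 3: 19
  Job 4: 16
Max job total = 23
Lower bound = max(31, 23) = 31

31


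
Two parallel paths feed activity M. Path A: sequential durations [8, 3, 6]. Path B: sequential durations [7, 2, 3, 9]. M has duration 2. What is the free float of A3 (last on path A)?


ES(A3) = sum of predecessors on chain A = 11
EF(A3) = ES + duration = 11 + 6 = 17
Successor of A3 is M. ES(M) = max(sum(A), sum(B)) = max(17, 21) = 21
Free float = ES(successor) - EF(current) = 21 - 17 = 4

4


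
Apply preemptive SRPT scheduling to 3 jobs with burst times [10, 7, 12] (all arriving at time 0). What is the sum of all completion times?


Since all jobs arrive at t=0, SRPT equals SPT ordering.
SPT order: [7, 10, 12]
Completion times:
  Job 1: p=7, C=7
  Job 2: p=10, C=17
  Job 3: p=12, C=29
Total completion time = 7 + 17 + 29 = 53

53


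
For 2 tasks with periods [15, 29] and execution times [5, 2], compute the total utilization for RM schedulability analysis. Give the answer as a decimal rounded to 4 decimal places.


Compute individual utilizations (exact fractions):
  Task 1: C/T = 5/15 = 1/3 (approx. 0.3333)
  Task 2: C/T = 2/29 (approx. 0.069)
Total utilization U = 1/3 + 2/29 = 35/87
Rounded to 4 decimal places: U = 0.4023
RM (Liu & Layland) bound for 2 tasks = 0.828427; compare with U = 35/87 (approx. 0.402299)
U <= bound, so schedulable by RM sufficient condition.

0.4023


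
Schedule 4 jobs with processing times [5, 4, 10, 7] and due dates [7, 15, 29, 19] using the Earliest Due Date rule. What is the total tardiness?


Sort by due date (EDD order): [(5, 7), (4, 15), (7, 19), (10, 29)]
Compute completion times and tardiness:
  Job 1: p=5, d=7, C=5, tardiness=max(0,5-7)=0
  Job 2: p=4, d=15, C=9, tardiness=max(0,9-15)=0
  Job 3: p=7, d=19, C=16, tardiness=max(0,16-19)=0
  Job 4: p=10, d=29, C=26, tardiness=max(0,26-29)=0
Total tardiness = 0

0


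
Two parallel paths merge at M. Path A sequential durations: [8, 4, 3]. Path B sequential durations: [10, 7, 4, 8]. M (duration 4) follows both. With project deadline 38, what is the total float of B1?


Forward pass: ES(B1) = sum of predecessors on chain B = 0
EF = ES + duration = 0 + 10 = 10
Backward pass: LF(M) = deadline = 38; LS(M) = 38 - 4 = 34
LF(B1) = LS(M) - sum(successors on chain B) = 34 - 19 = 15
LS = LF - duration = 15 - 10 = 5
Total float = LS - ES = 5 - 0 = 5

5


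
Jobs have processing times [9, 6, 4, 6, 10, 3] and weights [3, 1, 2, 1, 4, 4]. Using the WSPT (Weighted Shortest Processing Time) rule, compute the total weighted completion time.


Compute p/w ratios and sort ascending (WSPT): [(3, 4), (4, 2), (10, 4), (9, 3), (6, 1), (6, 1)]
Compute weighted completion times:
  Job (p=3,w=4): C=3, w*C=4*3=12
  Job (p=4,w=2): C=7, w*C=2*7=14
  Job (p=10,w=4): C=17, w*C=4*17=68
  Job (p=9,w=3): C=26, w*C=3*26=78
  Job (p=6,w=1): C=32, w*C=1*32=32
  Job (p=6,w=1): C=38, w*C=1*38=38
Total weighted completion time = 242

242


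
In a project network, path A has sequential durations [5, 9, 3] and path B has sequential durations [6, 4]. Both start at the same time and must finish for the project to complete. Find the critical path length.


Path A total = 5 + 9 + 3 = 17
Path B total = 6 + 4 = 10
Critical path = longest path = max(17, 10) = 17

17


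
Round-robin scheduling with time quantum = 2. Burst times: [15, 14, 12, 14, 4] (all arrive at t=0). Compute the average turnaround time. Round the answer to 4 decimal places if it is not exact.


Time quantum = 2
Execution trace:
  J1 runs 2 units, time = 2
  J2 runs 2 units, time = 4
  J3 runs 2 units, time = 6
  J4 runs 2 units, time = 8
  J5 runs 2 units, time = 10
  J1 runs 2 units, time = 12
  J2 runs 2 units, time = 14
  J3 runs 2 units, time = 16
  J4 runs 2 units, time = 18
  J5 runs 2 units, time = 20
  J1 runs 2 units, time = 22
  J2 runs 2 units, time = 24
  J3 runs 2 units, time = 26
  J4 runs 2 units, time = 28
  J1 runs 2 units, time = 30
  J2 runs 2 units, time = 32
  J3 runs 2 units, time = 34
  J4 runs 2 units, time = 36
  J1 runs 2 units, time = 38
  J2 runs 2 units, time = 40
  J3 runs 2 units, time = 42
  J4 runs 2 units, time = 44
  J1 runs 2 units, time = 46
  J2 runs 2 units, time = 48
  J3 runs 2 units, time = 50
  J4 runs 2 units, time = 52
  J1 runs 2 units, time = 54
  J2 runs 2 units, time = 56
  J4 runs 2 units, time = 58
  J1 runs 1 units, time = 59
Finish times: [59, 56, 50, 58, 20]
Average turnaround = 243/5 = 48.6

48.6


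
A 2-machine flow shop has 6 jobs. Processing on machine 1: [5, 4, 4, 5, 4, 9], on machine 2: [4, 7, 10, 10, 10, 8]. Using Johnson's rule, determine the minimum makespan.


Apply Johnson's rule:
  Group 1 (a <= b): [(2, 4, 7), (3, 4, 10), (5, 4, 10), (4, 5, 10)]
  Group 2 (a > b): [(6, 9, 8), (1, 5, 4)]
Optimal job order: [2, 3, 5, 4, 6, 1]
Schedule:
  Job 2: M1 done at 4, M2 done at 11
  Job 3: M1 done at 8, M2 done at 21
  Job 5: M1 done at 12, M2 done at 31
  Job 4: M1 done at 17, M2 done at 41
  Job 6: M1 done at 26, M2 done at 49
  Job 1: M1 done at 31, M2 done at 53
Makespan = 53

53


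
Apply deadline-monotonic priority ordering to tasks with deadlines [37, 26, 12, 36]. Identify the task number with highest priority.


Sort tasks by relative deadline (ascending):
  Task 3: deadline = 12
  Task 2: deadline = 26
  Task 4: deadline = 36
  Task 1: deadline = 37
Priority order (highest first): [3, 2, 4, 1]
Highest priority task = 3

3


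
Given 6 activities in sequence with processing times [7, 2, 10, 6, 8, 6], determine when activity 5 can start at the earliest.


Activity 5 starts after activities 1 through 4 complete.
Predecessor durations: [7, 2, 10, 6]
ES = 7 + 2 + 10 + 6 = 25

25


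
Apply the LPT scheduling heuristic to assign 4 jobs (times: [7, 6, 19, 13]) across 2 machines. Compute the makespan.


Sort jobs in decreasing order (LPT): [19, 13, 7, 6]
Assign each job to the least loaded machine:
  Machine 1: jobs [19, 6], load = 25
  Machine 2: jobs [13, 7], load = 20
Makespan = max load = 25

25


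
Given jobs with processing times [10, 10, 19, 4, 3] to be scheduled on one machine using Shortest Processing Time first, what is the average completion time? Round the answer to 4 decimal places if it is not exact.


Sort jobs by processing time (SPT order): [3, 4, 10, 10, 19]
Compute completion times sequentially:
  Job 1: processing = 3, completes at 3
  Job 2: processing = 4, completes at 7
  Job 3: processing = 10, completes at 17
  Job 4: processing = 10, completes at 27
  Job 5: processing = 19, completes at 46
Sum of completion times = 100
Average completion time = 100/5 = 20.0

20.0
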